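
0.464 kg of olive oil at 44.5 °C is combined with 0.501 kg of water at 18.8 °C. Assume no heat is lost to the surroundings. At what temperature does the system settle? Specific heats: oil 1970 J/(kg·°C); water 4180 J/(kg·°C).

T_f ≈ 26.6 °C

With ΣQ=0 the equilibrium temperature is the m·c-weighted mean:
T_f = (914.08·44.5 + 2094.2·18.8) / (914.08 + 2094.2)
    = 80047 / 3008.3 ≈ 26.61 °C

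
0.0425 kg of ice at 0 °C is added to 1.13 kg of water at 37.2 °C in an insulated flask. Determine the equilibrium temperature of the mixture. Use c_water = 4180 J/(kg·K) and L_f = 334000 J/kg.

Net heat exchanged in the isolated system is zero:
melt ice: 0.0425·334000 = 14195; warm the meltwater: 177.65 T; water cools: 1.13·4180·(T − 37.2) = 4723.4(T − 37.2)
4901 T = 175710 − 14195 = 161515
T ≈ 32.96 °C. Since T > 0 °C, the all-ice-melts assumption holds.

T_f ≈ 33.0 °C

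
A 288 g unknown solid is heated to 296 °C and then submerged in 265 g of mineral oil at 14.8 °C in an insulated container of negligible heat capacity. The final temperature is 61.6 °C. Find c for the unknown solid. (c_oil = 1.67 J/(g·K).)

Net heat exchanged in the isolated system is zero:
288·c·(61.6 − 296) + 265·1.67·(61.6 − 14.8) = 0
-67507 c = -20711
c = -20711/-67507 ≈ 0.3068 J/(g·K)

c ≈ 0.307 J/(g·K)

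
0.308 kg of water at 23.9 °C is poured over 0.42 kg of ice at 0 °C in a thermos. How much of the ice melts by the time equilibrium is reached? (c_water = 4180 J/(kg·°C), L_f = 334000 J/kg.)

Heat available from the water dropping to 0 °C: 0.308·4180·23.9 = 30770 J.
To melt every bit of ice: 0.42·334000 = 140280 J.
Since 30770 < 140280 J, not all the ice melts; equilibrium is at 0 °C.
m_melted·334000 = 30770  ⇒  m_melted ≈ 0.09213 kg.

m_melted ≈ 0.0921 kg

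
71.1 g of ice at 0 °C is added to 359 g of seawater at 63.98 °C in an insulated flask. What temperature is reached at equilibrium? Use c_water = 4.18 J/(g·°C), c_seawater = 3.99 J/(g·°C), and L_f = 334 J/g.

T_f ≈ 39.3 °C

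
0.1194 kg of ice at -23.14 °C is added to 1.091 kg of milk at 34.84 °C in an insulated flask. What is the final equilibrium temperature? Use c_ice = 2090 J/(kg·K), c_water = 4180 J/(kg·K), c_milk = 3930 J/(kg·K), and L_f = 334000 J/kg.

Energy balance with sensible and latent terms:
ice -23.14→0 °C: 0.1194·2090·23.14 = 5774.5
  melt ice: 0.1194·334000 = 39880
  warm the meltwater: 499.09 T
  milk: 4287.6(T − 34.84)
4786.7 T = 149381 − 45654 = 103727
T ≈ 21.67 °C. Since T > 0 °C, the all-ice-melts assumption holds.

T_f ≈ 21.7 °C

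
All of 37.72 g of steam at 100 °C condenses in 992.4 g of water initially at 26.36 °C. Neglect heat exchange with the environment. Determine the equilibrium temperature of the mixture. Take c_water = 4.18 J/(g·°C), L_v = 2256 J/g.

T_f ≈ 48.8 °C

Heat gained plus heat lost sum to zero:
steam→water at 100 °C releases m L_v = 37.72·2256 = 85096; condensate cools 100→T: 37.72·4.18·(T − 100) = 157.67(T − 100); original water: 4148.2(T − 26.36)
4305.9 T = 85096 + 15767 + 109347 = 210211
T ≈ 48.82 °C, under the boiling point, so the assumption holds.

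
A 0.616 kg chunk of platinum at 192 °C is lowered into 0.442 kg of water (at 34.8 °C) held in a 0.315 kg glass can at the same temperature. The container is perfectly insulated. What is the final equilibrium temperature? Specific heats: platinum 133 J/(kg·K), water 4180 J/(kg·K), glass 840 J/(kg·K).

T_f ≈ 40.7 °C

Conservation of energy gives ΣQ = 0:
0.616·133·(T − 192) + 0.442·4180·(T − 34.8) + 0.315·840·(T − 34.8) = 0
(81.93 + 1847.6 + 264.6) T = 81.93·192 + 1847.6·34.8 + 264.6·34.8
T = 89233 / 2194.1 = 40.7 °C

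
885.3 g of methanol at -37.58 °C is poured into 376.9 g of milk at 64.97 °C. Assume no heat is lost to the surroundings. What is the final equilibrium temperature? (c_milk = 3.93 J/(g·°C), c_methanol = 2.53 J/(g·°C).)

T_f ≈ 3.2 °C

|Q_milk| = |Q_methanol|:
376.9*3.93*(64.97 − T) = 885.3*2.53*(T − (-37.58))
1481.2(64.97 − T) = 2239.8(T − (-37.58))
3721 T = 12063  ⇒  T ≈ 3.24 °C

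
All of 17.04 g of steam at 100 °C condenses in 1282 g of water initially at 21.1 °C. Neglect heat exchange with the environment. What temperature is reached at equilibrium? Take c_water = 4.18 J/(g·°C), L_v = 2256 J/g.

Energy conservation, ΣQ = 0:
steam→water at 100 °C releases m L_v = 17.04×2256 = 38442
  condensate cools 100→T: 17.04×4.18×(T − 100) = 71.23(T − 100)
  water warms: 1282×4.18×(T − 21.1) = 5358.8(T − 21.1)
5430 T = 38442 + 7122.7 + 113070 = 158635
T ≈ 29.21 °C, under the boiling point, so the assumption holds.

T_f ≈ 29.2 °C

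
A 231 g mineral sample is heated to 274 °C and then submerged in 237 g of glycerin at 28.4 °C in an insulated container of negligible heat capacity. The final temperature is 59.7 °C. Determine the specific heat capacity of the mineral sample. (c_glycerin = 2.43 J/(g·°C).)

c ≈ 0.364 J/(g·°C)

m_s c (T_s − T_f) = m_glycerin c_glycerin (T_f − T_0):
231·c·(274 − 59.7) = 237·2.43·(59.7 − 28.4)
49503 c = 18026  ⇒  c ≈ 0.3641 J/(g·°C)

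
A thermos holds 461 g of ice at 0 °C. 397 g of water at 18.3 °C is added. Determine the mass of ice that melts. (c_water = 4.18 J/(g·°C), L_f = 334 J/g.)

Water can give up m c ΔT = 397×4.18×18.3 = 30368 J before reaching 0 °C.
Melting all 461 g of ice would need 461×334 = 153974 J.
That's not enough to melt it all — equilibrium is at 0 °C with ice remaining.
m_melted×334 = 30368  ⇒  m_melted ≈ 90.92 g.

m_melted ≈ 90.9 g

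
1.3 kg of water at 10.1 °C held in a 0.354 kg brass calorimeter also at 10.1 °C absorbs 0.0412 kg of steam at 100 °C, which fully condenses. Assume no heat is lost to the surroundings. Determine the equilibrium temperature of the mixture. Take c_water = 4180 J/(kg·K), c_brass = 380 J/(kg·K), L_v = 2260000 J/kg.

T_f ≈ 29.0 °C

Taking heat into each body as positive, Σ m c ΔT = 0:
steam→water at 100 °C releases m L_v = 0.0412×2260000 = 93112; condensate cools 100→T: 0.0412×4180×(T − 100) = 172.22(T − 100); original water: 5434(T − 10.1); cup: 134.52(T − 10.1)
5740.7 T = 93112 + 17222 + 56242 = 166576
T ≈ 29.02 °C, under the boiling point, so the assumption holds.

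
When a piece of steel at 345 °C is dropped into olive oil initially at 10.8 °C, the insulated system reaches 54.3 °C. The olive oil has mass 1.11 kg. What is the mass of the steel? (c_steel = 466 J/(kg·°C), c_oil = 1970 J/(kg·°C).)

m ≈ 0.702 kg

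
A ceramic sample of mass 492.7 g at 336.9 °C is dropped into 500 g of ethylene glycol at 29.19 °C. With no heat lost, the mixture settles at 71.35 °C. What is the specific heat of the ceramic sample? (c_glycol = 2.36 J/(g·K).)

c ≈ 0.38 J/(g·K)

Heat lost by the ceramic sample = heat gained by the glycol:
492.7·c·(336.9 − 71.35) = 500·2.36·(71.35 − 29.19)
130836 c = 49749  ⇒  c ≈ 0.3802 J/(g·K)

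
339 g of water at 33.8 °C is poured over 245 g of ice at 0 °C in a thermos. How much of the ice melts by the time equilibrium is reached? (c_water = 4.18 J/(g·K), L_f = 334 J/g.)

m_melted ≈ 143 g

Cooling the water to 0 °C releases 339·4.18·33.8 = 47895 J.
To melt every bit of ice: 245·334 = 81830 J.
That's not enough to melt it all — equilibrium is at 0 °C with ice remaining.
m_melted·334 = 47895  ⇒  m_melted ≈ 143.4 g.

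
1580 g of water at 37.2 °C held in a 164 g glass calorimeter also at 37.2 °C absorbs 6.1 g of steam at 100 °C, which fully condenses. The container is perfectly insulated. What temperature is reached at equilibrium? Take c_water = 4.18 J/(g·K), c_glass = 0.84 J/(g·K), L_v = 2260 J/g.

T_f ≈ 39.5 °C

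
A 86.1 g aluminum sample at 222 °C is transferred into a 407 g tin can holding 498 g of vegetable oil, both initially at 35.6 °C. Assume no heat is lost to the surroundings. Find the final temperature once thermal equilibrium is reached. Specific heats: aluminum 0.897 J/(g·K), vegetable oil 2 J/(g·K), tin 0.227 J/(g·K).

T_f ≈ 48.0 °C

Taking heat into each body as positive, Σ m c ΔT = 0:
86.1×0.897×(T − 222) + 498×2×(T − 35.6) + 407×0.227×(T − 35.6) = 0
1165.6 T = 55892
T = 55892/1165.6 ≈ 47.95 °C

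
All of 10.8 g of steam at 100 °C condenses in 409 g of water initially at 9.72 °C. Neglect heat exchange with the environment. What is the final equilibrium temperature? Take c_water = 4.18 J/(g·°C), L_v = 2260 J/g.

Heat gained plus heat lost sum to zero:
condense steam: −10.8×2260 = −24408; condensate cools 100→T: 10.8×4.18×(T − 100) = 45.14(T − 100); water warms: 409×4.18×(T − 9.72) = 1709.6(T − 9.72)
1754.8 T = 24408 + 4514.4 + 16618 = 45540
T ≈ 25.95 °C, under the boiling point, so the assumption holds.

T_f ≈ 26.0 °C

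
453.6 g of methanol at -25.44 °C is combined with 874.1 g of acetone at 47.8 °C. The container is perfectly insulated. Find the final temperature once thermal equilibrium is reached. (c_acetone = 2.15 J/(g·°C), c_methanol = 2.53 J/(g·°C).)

T_f ≈ 20.0 °C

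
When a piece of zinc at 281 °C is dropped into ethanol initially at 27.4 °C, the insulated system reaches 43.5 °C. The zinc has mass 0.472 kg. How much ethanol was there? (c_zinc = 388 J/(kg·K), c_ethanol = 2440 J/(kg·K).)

Setting the total heat transfer to zero:
0.472×388×(43.5 − 281) + m×2440×(43.5 − 27.4) = 0
39284 m = 43495
m = 43495/39284 ≈ 1.107 kg

m ≈ 1.11 kg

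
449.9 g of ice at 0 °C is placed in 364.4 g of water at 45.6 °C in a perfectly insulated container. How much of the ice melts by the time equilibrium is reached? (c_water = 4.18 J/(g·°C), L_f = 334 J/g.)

Heat available from the water dropping to 0 °C: 364.4×4.18×45.6 = 69458 J.
To melt every bit of ice: 449.9×334 = 150267 J.
That's not enough to melt it all — equilibrium is at 0 °C with ice remaining.
Mass melted = 69458/334 ≈ 208 g.

m_melted ≈ 208 g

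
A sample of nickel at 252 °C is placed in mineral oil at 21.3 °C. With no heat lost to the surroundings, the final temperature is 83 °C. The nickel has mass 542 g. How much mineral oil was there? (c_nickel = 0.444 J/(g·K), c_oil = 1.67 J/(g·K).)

m ≈ 395 g

Heat gained plus heat lost sum to zero:
542×0.444×(83 − 252) + m×1.67×(83 − 21.3) = 0
103.04 m = 40670
m = 40670/103.04 ≈ 394.7 g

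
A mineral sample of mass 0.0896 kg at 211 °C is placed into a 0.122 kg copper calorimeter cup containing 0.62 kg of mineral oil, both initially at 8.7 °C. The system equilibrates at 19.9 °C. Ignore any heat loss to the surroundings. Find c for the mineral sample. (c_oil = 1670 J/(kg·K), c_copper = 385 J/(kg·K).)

Net heat exchanged in the isolated system is zero:
0.0896×c×(19.9 − 211) + 0.62×1670×(19.9 − 8.7) + 0.122×385×(19.9 − 8.7) = 0
-17.12 c = -12123
c = -12123/-17.12 ≈ 708 J/(kg·K)

c ≈ 708 J/(kg·K)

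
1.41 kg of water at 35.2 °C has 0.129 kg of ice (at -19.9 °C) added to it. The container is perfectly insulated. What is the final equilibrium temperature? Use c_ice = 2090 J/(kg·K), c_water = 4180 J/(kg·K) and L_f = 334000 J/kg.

Net heat exchanged in the isolated system is zero:
ice -19.9→0 °C: 0.129·2090·19.9 = 5365.2; melt ice: 0.129·334000 = 43086; warm the meltwater: 539.22 T; water cools: 1.41·4180·(T − 35.2) = 5893.8(T − 35.2)
6433 T = 207462 − 48451 = 159011
T ≈ 24.72 °C (positive, so assuming full melt was valid).

T_f ≈ 24.7 °C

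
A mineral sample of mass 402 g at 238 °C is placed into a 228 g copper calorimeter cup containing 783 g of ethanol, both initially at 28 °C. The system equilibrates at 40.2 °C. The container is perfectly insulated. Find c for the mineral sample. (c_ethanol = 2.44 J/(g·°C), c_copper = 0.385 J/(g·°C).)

c ≈ 0.307 J/(g·°C)

Conservation of energy gives ΣQ = 0:
402·c·(40.2 − 238) + 783·2.44·(40.2 − 28) + 228·0.385·(40.2 − 28) = 0
-79516 c = -24379
c = -24379/-79516 ≈ 0.3066 J/(g·°C)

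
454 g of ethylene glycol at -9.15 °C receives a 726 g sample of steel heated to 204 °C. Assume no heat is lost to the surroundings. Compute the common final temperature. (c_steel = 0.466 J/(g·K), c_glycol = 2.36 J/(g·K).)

T_f ≈ 42.0 °C

Energy conservation, ΣQ = 0:
726·0.466·(T − 204) + 454·2.36·(T − (-9.15)) = 0
(338.32 + 1071.4) T = 338.32·204 + 1071.4·(-9.15)
T ≈ 42.00 °C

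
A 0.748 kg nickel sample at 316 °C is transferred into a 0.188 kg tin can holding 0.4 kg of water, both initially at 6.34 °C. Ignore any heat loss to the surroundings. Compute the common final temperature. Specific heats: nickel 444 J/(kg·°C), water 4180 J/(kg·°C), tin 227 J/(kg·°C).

T_f is the heat-capacity-weighted average of the initial temperatures:
T_f = (332.11·316 + 1672·6.34 + 42.68·6.34) / (332.11 + 1672 + 42.68)
    = 115818 / 2046.8 ≈ 56.59 °C

T_f ≈ 56.6 °C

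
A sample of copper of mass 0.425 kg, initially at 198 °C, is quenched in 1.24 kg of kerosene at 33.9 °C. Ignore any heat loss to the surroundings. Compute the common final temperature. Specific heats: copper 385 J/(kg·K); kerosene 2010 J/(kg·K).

T_f ≈ 44.0 °C

Let T be the final temperature. ΣQ_i = 0:
0.425×385×(T − 198) + 1.24×2010×(T − 33.9) = 0
163.62(T − 198) + 2492.4(T − 33.9) = 0
2656 T = 116890
T = 116890/2656 ≈ 44.01 °C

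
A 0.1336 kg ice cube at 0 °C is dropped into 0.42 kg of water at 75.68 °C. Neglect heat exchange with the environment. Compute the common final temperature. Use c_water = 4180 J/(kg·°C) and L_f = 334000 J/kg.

T_f ≈ 38.1 °C

Setting the total heat transfer to zero:
fusion: m_ice L_f = 0.1336×334000 = 44622
  meltwater 0→T: 0.1336×4180×T = 558.45 T
  water cools: 0.42×4180×(T − 75.68) = 1755.6(T − 75.68)
2314 T = 132864 − 44622 = 88241
T ≈ 38.13 °C (positive, so assuming full melt was valid).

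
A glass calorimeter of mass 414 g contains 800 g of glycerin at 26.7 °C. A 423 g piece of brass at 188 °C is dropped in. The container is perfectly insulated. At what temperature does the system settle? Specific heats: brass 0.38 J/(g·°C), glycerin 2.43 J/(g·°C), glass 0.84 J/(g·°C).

Taking heat into each body as positive, Σ m c ΔT = 0:
423×0.38×(T − 188) + 800×2.43×(T − 26.7) + 414×0.84×(T − 26.7) = 0
160.74(T − 188) + 1944(T − 26.7) + 347.76(T − 26.7) = 0
2452.5 T = 91409
T = 91409 / 2452.5 = 37.3 °C

T_f ≈ 37.3 °C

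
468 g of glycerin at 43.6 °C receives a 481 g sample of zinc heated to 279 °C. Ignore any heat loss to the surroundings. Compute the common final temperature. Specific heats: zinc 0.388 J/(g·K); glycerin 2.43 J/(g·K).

Heat gained plus heat lost sum to zero:
481·0.388·(T − 279) + 468·2.43·(T − 43.6) = 0
1323.9 T = 101653
T = 101653/1323.9 ≈ 76.78 °C

T_f ≈ 76.8 °C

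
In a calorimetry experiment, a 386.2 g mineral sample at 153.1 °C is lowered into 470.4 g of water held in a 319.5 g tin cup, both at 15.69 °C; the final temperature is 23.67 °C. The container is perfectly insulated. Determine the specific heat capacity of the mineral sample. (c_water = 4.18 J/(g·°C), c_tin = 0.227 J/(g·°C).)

c ≈ 0.325 J/(g·°C)

Taking heat into each body as positive, Σ m c ΔT = 0:
386.2·c·(23.67 − 153.1) + 470.4·4.18·(23.67 − 15.69) + 319.5·0.227·(23.67 − 15.69) = 0
-49986 c = -16270
c = -16270/-49986 ≈ 0.3255 J/(g·°C)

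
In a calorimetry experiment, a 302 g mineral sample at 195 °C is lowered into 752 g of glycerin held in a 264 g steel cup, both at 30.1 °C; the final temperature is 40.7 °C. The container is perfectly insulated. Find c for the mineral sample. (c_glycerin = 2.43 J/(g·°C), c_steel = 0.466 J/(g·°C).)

Energy conservation, ΣQ = 0:
302×c×(40.7 − 195) + 752×2.43×(40.7 − 30.1) + 264×0.466×(40.7 − 30.1) = 0
-46599 c = -20674
c = -20674/-46599 ≈ 0.4437 J/(g·°C)

c ≈ 0.444 J/(g·°C)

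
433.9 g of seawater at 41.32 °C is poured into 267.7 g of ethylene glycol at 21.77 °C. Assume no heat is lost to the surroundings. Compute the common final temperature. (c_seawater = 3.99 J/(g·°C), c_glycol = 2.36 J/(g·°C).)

T_f ≈ 36.1 °C

Heat gained plus heat lost sum to zero:
433.9·3.99·(T − 41.32) + 267.7·2.36·(T − 21.77) = 0
(1731.3 + 631.77) T = 1731.3·41.32 + 631.77·21.77
T ≈ 36.09 °C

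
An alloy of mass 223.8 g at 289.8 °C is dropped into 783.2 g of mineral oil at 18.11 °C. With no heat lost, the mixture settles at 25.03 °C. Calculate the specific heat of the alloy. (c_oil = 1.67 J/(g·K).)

Energy conservation, ΣQ = 0:
223.8·c·(25.03 − 289.8) + 783.2·1.67·(25.03 − 18.11) = 0
-59256 c = -9051
c = -9051/-59256 ≈ 0.1527 J/(g·K)

c ≈ 0.153 J/(g·K)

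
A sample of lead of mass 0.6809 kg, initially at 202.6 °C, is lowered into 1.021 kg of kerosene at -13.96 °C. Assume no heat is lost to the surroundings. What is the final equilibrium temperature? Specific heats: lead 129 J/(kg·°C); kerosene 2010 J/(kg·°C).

T_f ≈ -5.1 °C

Energy conservation, ΣQ = 0:
0.6809*129*(T − 202.6) + 1.021*2010*(T − (-13.96)) = 0
2140 T = -10853
T ≈ -5.07 °C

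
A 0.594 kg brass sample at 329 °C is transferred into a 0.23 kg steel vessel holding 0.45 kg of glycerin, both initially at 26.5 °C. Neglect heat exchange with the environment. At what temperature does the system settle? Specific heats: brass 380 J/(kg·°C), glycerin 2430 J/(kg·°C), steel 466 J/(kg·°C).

T_f ≈ 74.4 °C

Conservation of energy gives ΣQ = 0:
0.594×380×(T − 329) + 0.45×2430×(T − 26.5) + 0.23×466×(T − 26.5) = 0
225.72(T − 329) + 1093.5(T − 26.5) + 107.18(T − 26.5) = 0
1426.4 T = 106080
T = 106080/1426.4 ≈ 74.37 °C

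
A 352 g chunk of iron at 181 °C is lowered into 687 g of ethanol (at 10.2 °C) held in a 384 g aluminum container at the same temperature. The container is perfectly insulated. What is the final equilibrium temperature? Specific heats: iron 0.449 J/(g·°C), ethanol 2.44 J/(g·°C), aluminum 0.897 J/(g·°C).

Conservation of energy gives ΣQ = 0:
352×0.449×(T − 181) + 687×2.44×(T − 10.2) + 384×0.897×(T − 10.2) = 0
(158.05 + 1676.3 + 344.45) T = 158.05×181 + 1676.3×10.2 + 344.45×10.2
T ≈ 22.59 °C

T_f ≈ 22.6 °C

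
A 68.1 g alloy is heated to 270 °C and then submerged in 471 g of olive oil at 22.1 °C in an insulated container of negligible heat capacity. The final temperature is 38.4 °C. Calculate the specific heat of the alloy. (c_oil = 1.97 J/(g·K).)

c ≈ 0.959 J/(g·K)

Net heat exchanged in the isolated system is zero:
68.1×c×(38.4 − 270) + 471×1.97×(38.4 − 22.1) = 0
-15772 c = -15124
c = -15124/-15772 ≈ 0.9589 J/(g·K)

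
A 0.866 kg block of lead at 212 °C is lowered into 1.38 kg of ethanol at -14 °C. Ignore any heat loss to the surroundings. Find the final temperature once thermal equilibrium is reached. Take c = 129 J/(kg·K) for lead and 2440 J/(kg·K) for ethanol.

Let T be the final temperature. ΣQ_i = 0:
0.866·129·(T − 212) + 1.38·2440·(T − (-14)) = 0
(111.71 + 3367.2) T = 111.71·212 + 3367.2·(-14)
T = -23457/3478.9 ≈ -6.74 °C

T_f ≈ -6.7 °C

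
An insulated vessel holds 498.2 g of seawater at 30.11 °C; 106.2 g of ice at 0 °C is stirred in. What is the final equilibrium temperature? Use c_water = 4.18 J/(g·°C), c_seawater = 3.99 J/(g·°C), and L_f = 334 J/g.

Energy balance with sensible and latent terms:
latent heat to melt: 106.2·334 = 35471
  meltwater 0→T: 106.2·4.18·T = 443.92 T
  seawater: 1987.8(T − 30.11)
2431.7 T = 59853 − 35471 = 24382
T ≈ 10.03 °C — above 0 °C, consistent with complete melting.

T_f ≈ 10.0 °C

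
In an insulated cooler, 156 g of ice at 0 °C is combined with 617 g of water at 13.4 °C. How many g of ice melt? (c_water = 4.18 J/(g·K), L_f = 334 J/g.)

Water can give up m c ΔT = 617×4.18×13.4 = 34559 J before reaching 0 °C.
To melt every bit of ice: 156×334 = 52104 J.
34559 J < 52104 J, so only part of the ice melts and the system sits at 0 °C.
m_melted×334 = 34559  ⇒  m_melted ≈ 103.5 g.

m_melted ≈ 103 g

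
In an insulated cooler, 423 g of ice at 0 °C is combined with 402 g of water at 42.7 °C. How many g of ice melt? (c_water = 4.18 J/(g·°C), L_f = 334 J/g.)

Cooling the water to 0 °C releases 402·4.18·42.7 = 71751 J.
To melt every bit of ice: 423·334 = 141282 J.
That's not enough to melt it all — equilibrium is at 0 °C with ice remaining.
m_melted·334 = 71751  ⇒  m_melted ≈ 214.8 g.

m_melted ≈ 215 g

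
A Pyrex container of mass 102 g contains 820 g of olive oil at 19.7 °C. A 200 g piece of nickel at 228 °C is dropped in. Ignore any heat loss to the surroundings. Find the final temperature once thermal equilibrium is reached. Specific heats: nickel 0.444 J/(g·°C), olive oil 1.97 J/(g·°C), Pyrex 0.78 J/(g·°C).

T_f ≈ 30.1 °C

Net heat exchanged in the isolated system is zero:
200×0.444×(T − 228) + 820×1.97×(T − 19.7) + 102×0.78×(T − 19.7) = 0
88.8(T − 228) + 1615.4(T − 19.7) + 79.56(T − 19.7) = 0
1783.8 T = 53637
T ≈ 30.07 °C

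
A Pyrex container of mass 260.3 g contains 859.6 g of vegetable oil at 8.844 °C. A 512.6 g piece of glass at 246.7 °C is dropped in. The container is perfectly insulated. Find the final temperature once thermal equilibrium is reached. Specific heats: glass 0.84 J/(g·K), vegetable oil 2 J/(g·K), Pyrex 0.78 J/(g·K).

Let T be the final temperature. ΣQ_i = 0:
512.6·0.84·(T − 246.7) + 859.6·2·(T − 8.844) + 260.3·0.78·(T − 8.844) = 0
430.58(T − 246.7) + 1719.2(T − 8.844) + 203.03(T − 8.844) = 0
2352.8 T = 123225
T = 123225 / 2352.8 = 52.4 °C

T_f ≈ 52.4 °C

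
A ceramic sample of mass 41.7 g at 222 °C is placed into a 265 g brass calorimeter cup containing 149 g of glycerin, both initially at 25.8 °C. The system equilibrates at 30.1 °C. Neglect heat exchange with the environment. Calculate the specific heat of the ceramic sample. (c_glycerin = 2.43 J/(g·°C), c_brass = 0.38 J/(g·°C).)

c ≈ 0.249 J/(g·°C)

Net heat exchanged in the isolated system is zero:
41.7×c×(30.1 − 222) + 149×2.43×(30.1 − 25.8) + 265×0.38×(30.1 − 25.8) = 0
-8002.2 c = -1989.9
c = -1989.9/-8002.2 ≈ 0.2487 J/(g·°C)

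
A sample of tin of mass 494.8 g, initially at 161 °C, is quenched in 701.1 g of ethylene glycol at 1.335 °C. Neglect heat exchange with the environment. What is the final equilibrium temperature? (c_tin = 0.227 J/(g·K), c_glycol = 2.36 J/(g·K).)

Heat lost by the tin equals heat gained by the glycol:
494.8*0.227*(161 − T) = 701.1*2.36*(T − 1.335)
112.32(161 − T) = 1654.6(T − 1.335)
1766.9 T = 20292  ⇒  T ≈ 11.48 °C

T_f ≈ 11.5 °C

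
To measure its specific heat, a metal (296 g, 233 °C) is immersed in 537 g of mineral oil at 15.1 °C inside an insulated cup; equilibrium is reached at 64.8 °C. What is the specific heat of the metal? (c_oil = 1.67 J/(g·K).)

Heat lost by the metal = heat gained by the oil:
296·c·(233 − 64.8) = 537·1.67·(64.8 − 15.1)
49787 c = 44570  ⇒  c ≈ 0.8952 J/(g·K)

c ≈ 0.895 J/(g·K)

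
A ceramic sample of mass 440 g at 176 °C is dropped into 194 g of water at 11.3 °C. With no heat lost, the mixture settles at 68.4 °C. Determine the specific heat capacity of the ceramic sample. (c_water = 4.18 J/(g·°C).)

c ≈ 0.978 J/(g·°C)

Taking heat into each body as positive, Σ m c ΔT = 0:
440·c·(68.4 − 176) + 194·4.18·(68.4 − 11.3) = 0
-47344 c = -46304
c = -46304/-47344 ≈ 0.978 J/(g·°C)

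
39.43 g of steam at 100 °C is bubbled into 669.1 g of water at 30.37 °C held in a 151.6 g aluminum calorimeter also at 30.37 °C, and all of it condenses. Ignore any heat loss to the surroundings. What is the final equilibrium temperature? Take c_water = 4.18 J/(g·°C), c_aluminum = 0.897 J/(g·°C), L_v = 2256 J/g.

T_f ≈ 62.8 °C

Setting the total heat transfer to zero:
condense steam: −39.43×2256 = −88954
  condensed water 100 °C→T: 164.82(T − 100)
  original water: 2796.8(T − 30.37)
  aluminum cup: 151.6×0.897×(T − 30.37) = 135.99(T − 30.37)
3097.6 T = 88954 + 16482 + 89070 = 194506
T ≈ 62.79 °C — below 100 °C, confirming all the steam condensed.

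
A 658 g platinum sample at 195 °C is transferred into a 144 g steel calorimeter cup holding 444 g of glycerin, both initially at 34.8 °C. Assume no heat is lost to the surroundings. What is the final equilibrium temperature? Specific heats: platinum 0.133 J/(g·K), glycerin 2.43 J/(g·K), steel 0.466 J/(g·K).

T_f ≈ 46.2 °C

Net heat exchanged in the isolated system is zero:
658*0.133*(T − 195) + 444*2.43*(T − 34.8) + 144*0.466*(T − 34.8) = 0
(87.51 + 1078.9 + 67.1) T = 87.51*195 + 1078.9*34.8 + 67.1*34.8
T = 56947 / 1233.5 = 46.2 °C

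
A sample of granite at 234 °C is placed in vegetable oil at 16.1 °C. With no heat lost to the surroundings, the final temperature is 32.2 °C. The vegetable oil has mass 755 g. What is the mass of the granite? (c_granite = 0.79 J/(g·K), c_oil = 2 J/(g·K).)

m ≈ 152 g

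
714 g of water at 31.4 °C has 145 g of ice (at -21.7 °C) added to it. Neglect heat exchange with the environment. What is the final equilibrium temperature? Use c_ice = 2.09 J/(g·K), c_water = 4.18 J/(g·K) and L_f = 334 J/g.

T_f ≈ 10.8 °C

Energy balance with sensible and latent terms:
warm ice to 0 °C: 145×2.09×(0 − (-21.7)) = 6576.2; fusion: m_ice L_f = 145×334 = 48430; warm the meltwater: 606.1 T; water cools: 714×4.18×(T − 31.4) = 2984.5(T − 31.4)
3590.6 T = 93714 − 55006 = 38708
T ≈ 10.78 °C (positive, so assuming full melt was valid).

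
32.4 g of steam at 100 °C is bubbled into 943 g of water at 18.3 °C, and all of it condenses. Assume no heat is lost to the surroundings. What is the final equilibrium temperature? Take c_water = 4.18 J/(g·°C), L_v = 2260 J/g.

Taking heat into each body as positive, Σ m c ΔT = 0:
latent heat released on condensation: 32.4·2260 = 73224
  condensate cools 100→T: 32.4·4.18·(T − 100) = 135.43(T − 100)
  water warms: 943·4.18·(T − 18.3) = 3941.7(T − 18.3)
4077.2 T = 73224 + 13543 + 72134 = 158901
T ≈ 38.97 °C (< 100 °C, so full condensation is consistent).

T_f ≈ 39.0 °C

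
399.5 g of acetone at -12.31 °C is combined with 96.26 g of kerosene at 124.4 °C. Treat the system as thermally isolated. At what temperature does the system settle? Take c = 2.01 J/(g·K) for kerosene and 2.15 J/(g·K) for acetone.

Let T be the final temperature. ΣQ_i = 0:
96.26·2.01·(T − 124.4) + 399.5·2.15·(T − (-12.31)) = 0
(193.48 + 858.92) T = 193.48·124.4 + 858.92·(-12.31)
T ≈ 12.82 °C

T_f ≈ 12.8 °C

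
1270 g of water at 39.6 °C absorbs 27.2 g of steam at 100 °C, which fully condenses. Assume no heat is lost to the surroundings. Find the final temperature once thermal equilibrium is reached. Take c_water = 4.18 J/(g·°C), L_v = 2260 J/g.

Sum of m c ΔT and latent-heat terms is zero:
condense steam: −27.2×2260 = −61472; condensed water 100 °C→T: 113.7(T − 100); water warms: 1270×4.18×(T − 39.6) = 5308.6(T − 39.6)
5422.3 T = 61472 + 11370 + 210221 = 283062
T ≈ 52.20 °C, under the boiling point, so the assumption holds.

T_f ≈ 52.2 °C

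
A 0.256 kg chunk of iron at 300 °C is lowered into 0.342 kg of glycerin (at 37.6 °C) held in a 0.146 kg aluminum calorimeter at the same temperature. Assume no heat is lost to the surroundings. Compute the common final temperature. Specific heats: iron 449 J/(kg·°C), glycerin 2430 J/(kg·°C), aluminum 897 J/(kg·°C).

T_f ≈ 65.6 °C

Taking heat into each body as positive, Σ m c ΔT = 0:
0.256*449*(T − 300) + 0.342*2430*(T − 37.6) + 0.146*897*(T − 37.6) = 0
(114.94 + 831.06 + 130.96) T = 114.94*300 + 831.06*37.6 + 130.96*37.6
T = 70655/1077 ≈ 65.61 °C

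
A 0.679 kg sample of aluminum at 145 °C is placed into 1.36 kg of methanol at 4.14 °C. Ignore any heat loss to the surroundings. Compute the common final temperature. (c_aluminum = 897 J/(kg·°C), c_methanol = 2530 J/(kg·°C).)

|Q_aluminum| = |Q_methanol|:
0.679·897·(145 − T) = 1.36·2530·(T − 4.14)
609.06(145 − T) = 3440.8(T − 4.14)
4049.9 T = 102559  ⇒  T ≈ 25.32 °C

T_f ≈ 25.3 °C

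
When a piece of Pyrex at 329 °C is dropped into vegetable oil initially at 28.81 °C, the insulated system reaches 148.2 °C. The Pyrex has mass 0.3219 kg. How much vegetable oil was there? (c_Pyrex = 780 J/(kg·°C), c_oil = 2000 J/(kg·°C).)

m ≈ 0.19 kg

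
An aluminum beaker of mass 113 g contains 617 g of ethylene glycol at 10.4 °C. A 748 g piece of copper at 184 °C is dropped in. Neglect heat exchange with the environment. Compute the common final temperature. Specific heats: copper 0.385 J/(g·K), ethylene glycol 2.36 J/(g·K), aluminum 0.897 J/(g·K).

T_f ≈ 37.5 °C

Setting the total heat transfer to zero:
748*0.385*(T − 184) + 617*2.36*(T − 10.4) + 113*0.897*(T − 10.4) = 0
287.98(T − 184) + 1456.1(T − 10.4) + 101.36(T − 10.4) = 0
(287.98 + 1456.1 + 101.36) T = 287.98*184 + 1456.1*10.4 + 101.36*10.4
T = 69186 / 1845.5 = 37.5 °C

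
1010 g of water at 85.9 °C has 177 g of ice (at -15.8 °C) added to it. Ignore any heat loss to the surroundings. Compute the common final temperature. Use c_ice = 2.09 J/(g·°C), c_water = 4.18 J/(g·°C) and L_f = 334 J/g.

Let T be the final temperature. ΣQ_i = 0:
warm ice to 0 °C: 177×2.09×(0 − (-15.8)) = 5844.9
  latent heat to melt: 177×334 = 59118
  warm the meltwater: 739.86 T
  water cools: 1010×4.18×(T − 85.9) = 4221.8(T − 85.9)
4961.7 T = 362653 − 64963 = 297690
T ≈ 60.00 °C (positive, so assuming full melt was valid).

T_f ≈ 60.0 °C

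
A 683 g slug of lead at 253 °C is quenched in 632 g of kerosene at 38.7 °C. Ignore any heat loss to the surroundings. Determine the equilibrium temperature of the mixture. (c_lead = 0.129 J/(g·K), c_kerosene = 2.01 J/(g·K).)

Net heat exchanged in the isolated system is zero:
683·0.129·(T − 253) + 632·2.01·(T − 38.7) = 0
(88.11 + 1270.3) T = 88.11·253 + 1270.3·38.7
T ≈ 52.60 °C

T_f ≈ 52.6 °C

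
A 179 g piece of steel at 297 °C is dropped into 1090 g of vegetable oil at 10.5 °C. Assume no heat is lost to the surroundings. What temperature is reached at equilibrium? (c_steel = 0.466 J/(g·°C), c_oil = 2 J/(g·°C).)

T_f ≈ 21.1 °C

Net heat exchanged in the isolated system is zero:
179×0.466×(T − 297) + 1090×2×(T − 10.5) = 0
83.41(T − 297) + 2180(T − 10.5) = 0
2263.4 T = 47664
T = 47664 / 2263.4 = 21.1 °C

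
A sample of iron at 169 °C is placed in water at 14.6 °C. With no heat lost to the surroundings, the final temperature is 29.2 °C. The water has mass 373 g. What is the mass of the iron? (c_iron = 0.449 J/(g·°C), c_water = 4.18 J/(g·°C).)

m ≈ 363 g

Conservation of energy gives ΣQ = 0:
m·0.449·(29.2 − 169) + 373·4.18·(29.2 − 14.6) = 0
-62.77 m = -22763
m = -22763/-62.77 ≈ 362.6 g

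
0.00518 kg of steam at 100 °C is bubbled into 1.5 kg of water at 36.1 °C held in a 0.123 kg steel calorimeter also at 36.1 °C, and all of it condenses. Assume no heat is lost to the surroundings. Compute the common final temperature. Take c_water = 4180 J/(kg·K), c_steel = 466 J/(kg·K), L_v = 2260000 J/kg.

T_f ≈ 38.2 °C

Energy conservation, ΣQ = 0:
latent heat released on condensation: 0.00518×2260000 = 11707
  condensate cools 100→T: 0.00518×4180×(T − 100) = 21.65(T − 100)
  water warms: 1.5×4180×(T − 36.1) = 6270(T − 36.1)
  steel cup: 0.123×466×(T − 36.1) = 57.32(T − 36.1)
6349 T = 11707 + 2165.2 + 228416 = 242288
T ≈ 38.16 °C (< 100 °C, so full condensation is consistent).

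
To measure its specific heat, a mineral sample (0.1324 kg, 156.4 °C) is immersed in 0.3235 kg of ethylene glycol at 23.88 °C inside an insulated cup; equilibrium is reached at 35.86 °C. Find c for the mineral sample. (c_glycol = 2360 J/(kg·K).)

c ≈ 573 J/(kg·K)

Heat lost by the mineral sample = heat gained by the glycol:
0.1324·c·(156.4 − 35.86) = 0.3235·2360·(35.86 − 23.88)
15.96 c = 9146.3  ⇒  c ≈ 573.1 J/(kg·K)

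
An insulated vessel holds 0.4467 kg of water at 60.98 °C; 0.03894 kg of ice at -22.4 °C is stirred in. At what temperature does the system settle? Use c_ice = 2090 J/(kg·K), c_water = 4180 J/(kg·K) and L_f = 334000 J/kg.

Conservation of energy gives ΣQ = 0:
warm ice to 0 °C: 0.03894·2090·(0 − (-22.4)) = 1823; melt ice: 0.03894·334000 = 13006; meltwater 0→T: 0.03894·4180·T = 162.77 T; water: 1867.2(T − 60.98)
2030 T = 113862 − 14829 = 99033
T ≈ 48.79 °C. Since T > 0 °C, the all-ice-melts assumption holds.

T_f ≈ 48.8 °C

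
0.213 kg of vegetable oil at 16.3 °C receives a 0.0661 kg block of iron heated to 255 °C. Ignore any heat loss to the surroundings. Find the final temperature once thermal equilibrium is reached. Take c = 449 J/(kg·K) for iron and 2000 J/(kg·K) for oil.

T_f ≈ 31.8 °C

Heat lost by the iron equals heat gained by the oil:
0.0661*449*(255 − T) = 0.213*2000*(T − 16.3)
29.68(255 − T) = 426(T − 16.3)
455.68 T = 14512  ⇒  T ≈ 31.85 °C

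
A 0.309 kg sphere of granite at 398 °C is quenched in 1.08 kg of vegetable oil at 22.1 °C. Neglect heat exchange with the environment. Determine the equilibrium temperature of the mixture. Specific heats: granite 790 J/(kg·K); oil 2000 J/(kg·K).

T_f ≈ 60.3 °C

Conservation of energy gives ΣQ = 0:
0.309×790×(T − 398) + 1.08×2000×(T − 22.1) = 0
244.11(T − 398) + 2160(T − 22.1) = 0
2404.1 T = 144892
T = 144892/2404.1 ≈ 60.27 °C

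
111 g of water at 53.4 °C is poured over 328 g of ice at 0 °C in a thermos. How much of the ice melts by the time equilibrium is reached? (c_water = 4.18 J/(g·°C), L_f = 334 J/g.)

m_melted ≈ 74.2 g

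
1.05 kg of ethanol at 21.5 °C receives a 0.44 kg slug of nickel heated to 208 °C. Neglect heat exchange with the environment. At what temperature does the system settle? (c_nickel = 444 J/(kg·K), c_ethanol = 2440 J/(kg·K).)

T_f ≈ 34.7 °C

Let T be the final temperature. ΣQ_i = 0:
0.44·444·(T − 208) + 1.05·2440·(T − 21.5) = 0
195.36(T − 208) + 2562(T − 21.5) = 0
2757.4 T = 95718
T = 95718/2757.4 ≈ 34.71 °C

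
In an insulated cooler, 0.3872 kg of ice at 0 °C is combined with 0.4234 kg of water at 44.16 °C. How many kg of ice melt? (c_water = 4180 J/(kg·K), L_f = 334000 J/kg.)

m_melted ≈ 0.234 kg

Heat available from the water dropping to 0 °C: 0.4234·4180·44.16 = 78155 J.
Melting all 0.3872 kg of ice would need 0.3872·334000 = 129325 J.
Since 78155 < 129325 J, not all the ice melts; equilibrium is at 0 °C.
Mass melted = 78155/334000 ≈ 0.234 kg.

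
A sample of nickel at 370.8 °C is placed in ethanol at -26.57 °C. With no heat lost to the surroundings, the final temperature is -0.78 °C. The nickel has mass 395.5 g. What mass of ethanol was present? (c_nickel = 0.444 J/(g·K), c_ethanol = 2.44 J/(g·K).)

|Q_nickel| = |Q_ethanol|:
395.5·0.444·(370.8 − -0.78) = m·2.44·(-0.78 − (-26.57))
62.93 m = 65250  ⇒  m ≈ 1037 g

m ≈ 1040 g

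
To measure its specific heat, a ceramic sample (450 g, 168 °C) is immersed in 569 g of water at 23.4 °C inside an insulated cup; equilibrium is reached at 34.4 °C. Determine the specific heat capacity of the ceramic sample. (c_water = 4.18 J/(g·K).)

Conservation of energy gives ΣQ = 0:
450×c×(34.4 − 168) + 569×4.18×(34.4 − 23.4) = 0
-60120 c = -26163
c = -26163/-60120 ≈ 0.4352 J/(g·K)

c ≈ 0.435 J/(g·K)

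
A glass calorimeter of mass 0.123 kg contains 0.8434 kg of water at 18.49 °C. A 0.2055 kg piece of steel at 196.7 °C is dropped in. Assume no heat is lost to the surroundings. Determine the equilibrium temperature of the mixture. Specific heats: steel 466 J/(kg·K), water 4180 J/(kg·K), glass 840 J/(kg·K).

T_f ≈ 23.1 °C

With ΣQ=0 the equilibrium temperature is the m·c-weighted mean:
T_f = (95.76·196.7 + 3525.4·18.49 + 103.32·18.49) / (95.76 + 3525.4 + 103.32)
    = 85932 / 3724.5 ≈ 23.07 °C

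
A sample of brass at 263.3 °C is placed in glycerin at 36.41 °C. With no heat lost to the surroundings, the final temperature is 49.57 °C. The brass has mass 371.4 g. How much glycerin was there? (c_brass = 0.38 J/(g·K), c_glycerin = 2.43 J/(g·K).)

Energy conservation, ΣQ = 0:
371.4·0.38·(49.57 − 263.3) + m·2.43·(49.57 − 36.41) = 0
31.98 m = 30164
m = 30164/31.98 ≈ 943.3 g

m ≈ 943 g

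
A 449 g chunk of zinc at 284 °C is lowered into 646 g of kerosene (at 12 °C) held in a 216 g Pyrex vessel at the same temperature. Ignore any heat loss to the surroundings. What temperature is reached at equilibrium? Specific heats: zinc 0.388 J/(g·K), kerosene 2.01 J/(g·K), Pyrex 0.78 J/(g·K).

With ΣQ=0 the equilibrium temperature is the m·c-weighted mean:
T_f = (174.21×284 + 1298.5×12 + 168.48×12) / (174.21 + 1298.5 + 168.48)
    = 67079 / 1641.2 ≈ 40.87 °C

T_f ≈ 40.9 °C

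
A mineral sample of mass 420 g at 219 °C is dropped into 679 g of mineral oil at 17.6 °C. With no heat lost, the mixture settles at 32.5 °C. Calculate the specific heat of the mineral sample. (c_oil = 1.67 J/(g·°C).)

c ≈ 0.216 J/(g·°C)

m_s c (T_s − T_f) = m_oil c_oil (T_f − T_0):
420×c×(219 − 32.5) = 679×1.67×(32.5 − 17.6)
78330 c = 16896  ⇒  c ≈ 0.2157 J/(g·°C)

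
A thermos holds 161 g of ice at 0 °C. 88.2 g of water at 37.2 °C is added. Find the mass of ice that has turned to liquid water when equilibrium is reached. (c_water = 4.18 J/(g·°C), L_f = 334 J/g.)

m_melted ≈ 41.1 g

Cooling the water to 0 °C releases 88.2·4.18·37.2 = 13715 J.
To melt every bit of ice: 161·334 = 53774 J.
13715 J < 53774 J, so only part of the ice melts and the system sits at 0 °C.
Mass melted = 13715/334 ≈ 41.06 g.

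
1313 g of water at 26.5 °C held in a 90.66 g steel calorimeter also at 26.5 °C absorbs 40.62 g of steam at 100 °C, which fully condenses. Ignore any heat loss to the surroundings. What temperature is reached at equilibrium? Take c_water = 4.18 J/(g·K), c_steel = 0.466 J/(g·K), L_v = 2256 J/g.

T_f ≈ 44.8 °C

Taking heat into each body as positive, Σ m c ΔT = 0:
latent heat released on condensation: 40.62×2256 = 91639; condensate cools 100→T: 40.62×4.18×(T − 100) = 169.79(T − 100); original water: 5488.3(T − 26.5); cup: 42.25(T − 26.5)
5700.4 T = 91639 + 16979 + 146561 = 255178
T ≈ 44.77 °C, under the boiling point, so the assumption holds.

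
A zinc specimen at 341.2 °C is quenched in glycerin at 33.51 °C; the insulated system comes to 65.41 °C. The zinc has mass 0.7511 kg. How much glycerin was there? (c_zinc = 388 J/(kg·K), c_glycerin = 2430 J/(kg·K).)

m ≈ 1.04 kg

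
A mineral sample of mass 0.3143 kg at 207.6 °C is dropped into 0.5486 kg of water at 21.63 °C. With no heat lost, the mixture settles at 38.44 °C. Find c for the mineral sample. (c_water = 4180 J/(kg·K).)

m_s c (T_s − T_f) = m_water c_water (T_f − T_0):
0.3143·c·(207.6 − 38.44) = 0.5486·4180·(38.44 − 21.63)
53.17 c = 38548  ⇒  c ≈ 725 J/(kg·K)

c ≈ 725 J/(kg·K)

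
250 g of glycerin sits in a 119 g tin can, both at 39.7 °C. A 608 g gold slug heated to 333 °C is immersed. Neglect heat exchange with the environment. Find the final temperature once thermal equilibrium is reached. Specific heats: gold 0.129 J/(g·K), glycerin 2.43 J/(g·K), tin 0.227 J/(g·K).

With ΣQ=0 the equilibrium temperature is the m·c-weighted mean:
T_f = (78.43×333 + 607.5×39.7 + 27.01×39.7) / (78.43 + 607.5 + 27.01)
    = 51308 / 712.95 ≈ 71.97 °C

T_f ≈ 72.0 °C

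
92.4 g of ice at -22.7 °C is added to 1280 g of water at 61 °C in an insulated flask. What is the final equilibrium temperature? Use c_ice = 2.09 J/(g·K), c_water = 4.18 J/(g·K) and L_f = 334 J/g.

Conservation of energy gives ΣQ = 0:
ice -22.7→0 °C: 92.4×2.09×22.7 = 4383.7; latent heat to melt: 92.4×334 = 30862; warm the meltwater: 386.23 T; water cools: 1280×4.18×(T − 61) = 5350.4(T − 61)
5736.6 T = 326374 − 35245 = 291129
T ≈ 50.75 °C. Since T > 0 °C, the all-ice-melts assumption holds.

T_f ≈ 50.7 °C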